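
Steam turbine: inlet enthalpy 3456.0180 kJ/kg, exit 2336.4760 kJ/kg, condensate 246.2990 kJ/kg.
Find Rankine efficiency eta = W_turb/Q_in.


W = 1119.5420 kJ/kg
Q_in = 3209.7190 kJ/kg
eta = 0.3488 = 34.8798%

eta = 34.8798%


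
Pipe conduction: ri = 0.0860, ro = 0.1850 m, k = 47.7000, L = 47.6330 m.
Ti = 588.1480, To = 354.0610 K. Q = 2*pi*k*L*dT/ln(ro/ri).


dT = 234.0870 K
ln(ro/ri) = 0.7660
Q = 2*pi*47.7000*47.6330*234.0870 / 0.7660 = 4362644.9829 W

4362644.9829 W


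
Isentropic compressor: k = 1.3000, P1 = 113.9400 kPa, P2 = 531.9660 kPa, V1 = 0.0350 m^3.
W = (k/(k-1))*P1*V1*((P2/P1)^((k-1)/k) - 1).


(k-1)/k = 0.2308
(P2/P1)^exp = 1.4270
W = 4.3333 * 113.9400 * 0.0350 * (1.4270 - 1) = 7.3794 kJ

7.3794 kJ


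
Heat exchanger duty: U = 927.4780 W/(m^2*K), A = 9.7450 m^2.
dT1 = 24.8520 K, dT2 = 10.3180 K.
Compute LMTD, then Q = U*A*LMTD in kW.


LMTD = 16.5338 K
Q = 927.4780 * 9.7450 * 16.5338 = 149436.9115 W = 149.4369 kW

149.4369 kW


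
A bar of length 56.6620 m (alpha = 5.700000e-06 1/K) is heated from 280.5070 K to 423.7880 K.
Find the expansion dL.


dT = 143.2810 K
dL = 5.700000e-06 * 56.6620 * 143.2810 = 0.046276 m
L_final = 56.708276 m

dL = 0.046276 m


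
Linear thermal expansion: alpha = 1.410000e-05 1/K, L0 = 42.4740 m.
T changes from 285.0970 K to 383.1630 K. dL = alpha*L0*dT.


dT = 98.0660 K
dL = 1.410000e-05 * 42.4740 * 98.0660 = 0.058730 m
L_final = 42.532730 m

dL = 0.058730 m


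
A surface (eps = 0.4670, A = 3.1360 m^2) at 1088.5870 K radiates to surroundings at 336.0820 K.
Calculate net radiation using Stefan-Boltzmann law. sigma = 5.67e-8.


T^4 = 1.4043e+12
Tsurr^4 = 1.2758e+10
Q = 0.4670 * 5.67e-8 * 3.1360 * 1.3915e+12 = 115548.6667 W

115548.6667 W


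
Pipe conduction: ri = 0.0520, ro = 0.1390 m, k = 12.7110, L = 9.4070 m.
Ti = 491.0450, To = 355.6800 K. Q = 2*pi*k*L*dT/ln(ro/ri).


dT = 135.3650 K
ln(ro/ri) = 0.9832
Q = 2*pi*12.7110*9.4070*135.3650 / 0.9832 = 103433.6625 W

103433.6625 W


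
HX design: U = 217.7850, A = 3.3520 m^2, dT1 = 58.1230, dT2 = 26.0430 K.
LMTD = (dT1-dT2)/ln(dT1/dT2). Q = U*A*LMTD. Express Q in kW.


LMTD = 39.9595 K
Q = 217.7850 * 3.3520 * 39.9595 = 29171.0621 W = 29.1711 kW

29.1711 kW


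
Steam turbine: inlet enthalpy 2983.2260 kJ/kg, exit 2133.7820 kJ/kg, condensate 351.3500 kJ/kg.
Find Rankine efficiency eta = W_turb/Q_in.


W = 849.4440 kJ/kg
Q_in = 2631.8760 kJ/kg
eta = 0.3228 = 32.2752%

eta = 32.2752%


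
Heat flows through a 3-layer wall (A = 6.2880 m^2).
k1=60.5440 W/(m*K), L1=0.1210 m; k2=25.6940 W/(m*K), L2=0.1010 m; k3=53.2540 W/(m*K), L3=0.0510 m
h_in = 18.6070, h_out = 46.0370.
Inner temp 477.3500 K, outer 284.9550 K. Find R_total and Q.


R_conv_in = 1/(18.6070*6.2880) = 0.0085
R_1 = 0.1210/(60.5440*6.2880) = 0.0003
R_2 = 0.1010/(25.6940*6.2880) = 0.0006
R_3 = 0.0510/(53.2540*6.2880) = 0.0002
R_conv_out = 1/(46.0370*6.2880) = 0.0035
R_total = 0.0131 K/W
Q = 192.3950 / 0.0131 = 14690.3554 W

R_total = 0.0131 K/W, Q = 14690.3554 W


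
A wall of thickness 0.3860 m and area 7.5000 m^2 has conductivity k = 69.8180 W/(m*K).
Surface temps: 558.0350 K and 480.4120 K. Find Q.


dT = 77.6230 K
Q = 69.8180 * 7.5000 * 77.6230 / 0.3860 = 105300.8280 W

105300.8280 W


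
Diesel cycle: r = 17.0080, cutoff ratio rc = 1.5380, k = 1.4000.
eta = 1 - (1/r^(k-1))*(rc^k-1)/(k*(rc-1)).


r^(k-1) = 3.1064
rc^k = 1.8270
eta = 0.6465 = 64.6545%

64.6545%


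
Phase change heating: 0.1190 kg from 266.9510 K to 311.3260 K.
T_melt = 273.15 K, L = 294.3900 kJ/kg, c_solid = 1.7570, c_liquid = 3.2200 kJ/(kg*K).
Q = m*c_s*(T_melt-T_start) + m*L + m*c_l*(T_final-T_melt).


Q1 (sensible, solid) = 0.1190 * 1.7570 * 6.1990 = 1.2961 kJ
Q2 (latent) = 0.1190 * 294.3900 = 35.0324 kJ
Q3 (sensible, liquid) = 0.1190 * 3.2200 * 38.1760 = 14.6283 kJ
Q_total = 50.9568 kJ

50.9568 kJ


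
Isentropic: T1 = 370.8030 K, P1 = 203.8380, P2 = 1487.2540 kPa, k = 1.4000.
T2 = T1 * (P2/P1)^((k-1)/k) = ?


(k-1)/k = 0.2857
(P2/P1)^exp = 1.7644
T2 = 370.8030 * 1.7644 = 654.2493 K

654.2493 K


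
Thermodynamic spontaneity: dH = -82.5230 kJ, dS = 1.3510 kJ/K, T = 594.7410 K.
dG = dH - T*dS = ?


T*dS = 594.7410 * 1.3510 = 803.4951 kJ
dG = -82.5230 - 803.4951 = -886.0181 kJ (spontaneous)

dG = -886.0181 kJ, spontaneous


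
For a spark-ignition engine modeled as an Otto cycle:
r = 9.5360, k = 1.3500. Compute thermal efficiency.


r^(k-1) = 2.2018
eta = 1 - 1/2.2018 = 0.5458 = 54.5826%

54.5826%


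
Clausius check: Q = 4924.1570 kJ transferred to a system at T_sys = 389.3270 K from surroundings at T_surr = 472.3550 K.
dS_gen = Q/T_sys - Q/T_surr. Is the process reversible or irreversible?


dS_sys = 4924.1570/389.3270 = 12.6479 kJ/K
dS_surr = -4924.1570/472.3550 = -10.4247 kJ/K
dS_gen = 12.6479 - 10.4247 = 2.2232 kJ/K (irreversible)

dS_gen = 2.2232 kJ/K, irreversible


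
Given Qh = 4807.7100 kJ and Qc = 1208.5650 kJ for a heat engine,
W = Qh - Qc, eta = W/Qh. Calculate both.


W = 4807.7100 - 1208.5650 = 3599.1450 kJ
eta = 3599.1450 / 4807.7100 = 0.7486 = 74.8619%

W = 3599.1450 kJ, eta = 74.8619%


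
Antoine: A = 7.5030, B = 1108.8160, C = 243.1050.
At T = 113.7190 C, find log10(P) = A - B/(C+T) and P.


C+T = 356.8240
B/(C+T) = 3.1075
log10(P) = 7.5030 - 3.1075 = 4.3955
P = 10^4.3955 = 24862.2747 mmHg

24862.2747 mmHg


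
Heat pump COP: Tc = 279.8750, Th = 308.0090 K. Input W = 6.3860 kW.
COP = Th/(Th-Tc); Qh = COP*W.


COP = 308.0090 / 28.1340 = 10.9479
Qh = 10.9479 * 6.3860 = 69.9135 kW

COP = 10.9479, Qh = 69.9135 kW


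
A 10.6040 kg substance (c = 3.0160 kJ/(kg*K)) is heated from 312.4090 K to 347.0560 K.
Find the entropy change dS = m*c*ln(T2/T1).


T2/T1 = 1.1109
ln(T2/T1) = 0.1052
dS = 10.6040 * 3.0160 * 0.1052 = 3.3636 kJ/K

3.3636 kJ/K


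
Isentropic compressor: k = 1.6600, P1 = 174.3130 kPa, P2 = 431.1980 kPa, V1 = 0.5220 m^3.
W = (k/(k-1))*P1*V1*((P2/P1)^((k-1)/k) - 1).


(k-1)/k = 0.3976
(P2/P1)^exp = 1.4335
W = 2.5152 * 174.3130 * 0.5220 * (1.4335 - 1) = 99.2045 kJ

99.2045 kJ


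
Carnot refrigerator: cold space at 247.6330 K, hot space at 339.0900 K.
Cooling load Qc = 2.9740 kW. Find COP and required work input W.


COP = 247.6330 / 91.4570 = 2.7076
W = 2.9740 / 2.7076 = 1.0984 kW

COP = 2.7076, W = 1.0984 kW


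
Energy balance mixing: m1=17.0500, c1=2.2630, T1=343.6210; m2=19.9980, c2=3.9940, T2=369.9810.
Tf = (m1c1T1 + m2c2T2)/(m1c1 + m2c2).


num = 42809.4511
den = 118.4562
Tf = 361.3949 K

361.3949 K


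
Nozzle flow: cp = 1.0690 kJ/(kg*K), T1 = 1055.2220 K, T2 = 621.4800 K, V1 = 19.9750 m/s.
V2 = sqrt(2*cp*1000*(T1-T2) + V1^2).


dT = 433.7420 K
2*cp*1000*dT = 927340.3960
V1^2 = 399.0006
V2 = sqrt(927739.3966) = 963.1923 m/s

963.1923 m/s


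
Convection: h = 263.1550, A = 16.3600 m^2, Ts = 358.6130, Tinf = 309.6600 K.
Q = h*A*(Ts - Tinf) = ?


dT = 48.9530 K
Q = 263.1550 * 16.3600 * 48.9530 = 210753.2291 W

210753.2291 W


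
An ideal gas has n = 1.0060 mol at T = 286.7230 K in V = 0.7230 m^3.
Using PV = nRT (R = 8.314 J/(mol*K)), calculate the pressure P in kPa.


P = nRT/V = 1.0060 * 8.314 * 286.7230 / 0.7230
= 2398.1179 / 0.7230 = 3316.8989 Pa = 3.3169 kPa

3.3169 kPa


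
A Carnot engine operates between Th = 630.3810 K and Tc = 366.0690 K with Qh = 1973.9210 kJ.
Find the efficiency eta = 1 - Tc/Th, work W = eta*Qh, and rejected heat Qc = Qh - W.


eta = 1 - 366.0690/630.3810 = 0.4193
W = 0.4193 * 1973.9210 = 827.6439 kJ
Qc = 1973.9210 - 827.6439 = 1146.2771 kJ

eta = 41.9289%, W = 827.6439 kJ, Qc = 1146.2771 kJ


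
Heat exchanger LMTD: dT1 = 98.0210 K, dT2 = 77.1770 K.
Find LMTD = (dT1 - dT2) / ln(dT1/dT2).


dT1/dT2 = 1.2701
ln(dT1/dT2) = 0.2391
LMTD = 20.8440 / 0.2391 = 87.1841 K

87.1841 K


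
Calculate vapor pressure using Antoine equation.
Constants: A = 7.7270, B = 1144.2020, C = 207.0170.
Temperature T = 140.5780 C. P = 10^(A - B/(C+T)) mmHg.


C+T = 347.5950
B/(C+T) = 3.2918
log10(P) = 7.7270 - 3.2918 = 4.4352
P = 10^4.4352 = 27241.5793 mmHg

27241.5793 mmHg


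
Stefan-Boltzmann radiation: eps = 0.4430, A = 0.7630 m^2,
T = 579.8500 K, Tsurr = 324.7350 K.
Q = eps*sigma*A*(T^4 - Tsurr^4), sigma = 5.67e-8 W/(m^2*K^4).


T^4 = 1.1305e+11
Tsurr^4 = 1.1120e+10
Q = 0.4430 * 5.67e-8 * 0.7630 * 1.0193e+11 = 1953.4545 W

1953.4545 W


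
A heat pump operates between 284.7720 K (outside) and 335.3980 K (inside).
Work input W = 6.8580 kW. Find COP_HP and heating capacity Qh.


COP = 335.3980 / 50.6260 = 6.6250
Qh = 6.6250 * 6.8580 = 45.4344 kW

COP = 6.6250, Qh = 45.4344 kW


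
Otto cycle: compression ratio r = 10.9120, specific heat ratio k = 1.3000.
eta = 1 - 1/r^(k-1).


r^(k-1) = 2.0482
eta = 1 - 1/2.0482 = 0.5118 = 51.1765%

51.1765%


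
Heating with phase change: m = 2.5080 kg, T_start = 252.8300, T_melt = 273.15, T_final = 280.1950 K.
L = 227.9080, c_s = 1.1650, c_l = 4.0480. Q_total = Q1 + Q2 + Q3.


Q1 (sensible, solid) = 2.5080 * 1.1650 * 20.3200 = 59.3714 kJ
Q2 (latent) = 2.5080 * 227.9080 = 571.5933 kJ
Q3 (sensible, liquid) = 2.5080 * 4.0480 * 7.0450 = 71.5235 kJ
Q_total = 702.4882 kJ

702.4882 kJ


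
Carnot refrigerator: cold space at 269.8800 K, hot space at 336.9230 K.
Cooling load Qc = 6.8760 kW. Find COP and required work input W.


COP = 269.8800 / 67.0430 = 4.0255
W = 6.8760 / 4.0255 = 1.7081 kW

COP = 4.0255, W = 1.7081 kW


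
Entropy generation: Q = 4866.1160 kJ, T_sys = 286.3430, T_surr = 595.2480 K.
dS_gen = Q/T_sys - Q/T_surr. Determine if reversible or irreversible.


dS_sys = 4866.1160/286.3430 = 16.9940 kJ/K
dS_surr = -4866.1160/595.2480 = -8.1749 kJ/K
dS_gen = 16.9940 - 8.1749 = 8.8191 kJ/K (irreversible)

dS_gen = 8.8191 kJ/K, irreversible


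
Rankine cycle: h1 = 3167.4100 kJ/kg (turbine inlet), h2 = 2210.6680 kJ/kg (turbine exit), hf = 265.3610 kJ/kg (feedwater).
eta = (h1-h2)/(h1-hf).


W = 956.7420 kJ/kg
Q_in = 2902.0490 kJ/kg
eta = 0.3297 = 32.9678%

eta = 32.9678%


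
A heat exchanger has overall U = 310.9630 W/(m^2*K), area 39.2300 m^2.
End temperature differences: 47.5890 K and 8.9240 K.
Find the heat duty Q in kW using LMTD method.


LMTD = 23.0993 K
Q = 310.9630 * 39.2300 * 23.0993 = 281790.6588 W = 281.7907 kW

281.7907 kW


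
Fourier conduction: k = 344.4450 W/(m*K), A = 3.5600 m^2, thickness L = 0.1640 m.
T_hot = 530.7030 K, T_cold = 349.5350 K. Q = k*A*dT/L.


dT = 181.1680 K
Q = 344.4450 * 3.5600 * 181.1680 / 0.1640 = 1354588.9382 W

1354588.9382 W


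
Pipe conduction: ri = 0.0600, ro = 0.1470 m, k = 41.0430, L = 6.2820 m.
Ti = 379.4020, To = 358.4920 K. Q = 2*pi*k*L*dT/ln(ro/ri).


dT = 20.9100 K
ln(ro/ri) = 0.8961
Q = 2*pi*41.0430*6.2820*20.9100 / 0.8961 = 37802.4770 W

37802.4770 W


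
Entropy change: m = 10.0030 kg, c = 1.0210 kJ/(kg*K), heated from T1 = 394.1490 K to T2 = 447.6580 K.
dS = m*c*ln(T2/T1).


T2/T1 = 1.1358
ln(T2/T1) = 0.1273
dS = 10.0030 * 1.0210 * 0.1273 = 1.3001 kJ/K

1.3001 kJ/K


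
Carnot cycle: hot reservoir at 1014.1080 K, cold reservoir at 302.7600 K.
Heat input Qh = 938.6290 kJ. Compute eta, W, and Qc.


eta = 1 - 302.7600/1014.1080 = 0.7015
W = 0.7015 * 938.6290 = 658.4031 kJ
Qc = 938.6290 - 658.4031 = 280.2259 kJ

eta = 70.1452%, W = 658.4031 kJ, Qc = 280.2259 kJ


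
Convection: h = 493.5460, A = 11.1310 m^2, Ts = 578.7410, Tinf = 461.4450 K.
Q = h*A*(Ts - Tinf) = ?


dT = 117.2960 K
Q = 493.5460 * 11.1310 * 117.2960 = 644384.4051 W

644384.4051 W


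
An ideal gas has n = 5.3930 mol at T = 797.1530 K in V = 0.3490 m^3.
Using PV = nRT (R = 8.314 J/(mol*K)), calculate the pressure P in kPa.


P = nRT/V = 5.3930 * 8.314 * 797.1530 / 0.3490
= 35742.2695 / 0.3490 = 102413.3797 Pa = 102.4134 kPa

102.4134 kPa


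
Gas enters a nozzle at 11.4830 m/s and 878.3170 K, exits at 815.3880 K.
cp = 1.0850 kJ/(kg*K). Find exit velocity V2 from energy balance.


dT = 62.9290 K
2*cp*1000*dT = 136555.9300
V1^2 = 131.8593
V2 = sqrt(136687.7893) = 369.7131 m/s

369.7131 m/s


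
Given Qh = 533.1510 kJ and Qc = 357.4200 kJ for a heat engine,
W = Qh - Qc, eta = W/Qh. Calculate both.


W = 533.1510 - 357.4200 = 175.7310 kJ
eta = 175.7310 / 533.1510 = 0.3296 = 32.9608%

W = 175.7310 kJ, eta = 32.9608%


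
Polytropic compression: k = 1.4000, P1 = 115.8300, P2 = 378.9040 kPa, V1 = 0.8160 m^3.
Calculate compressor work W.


(k-1)/k = 0.2857
(P2/P1)^exp = 1.4030
W = 3.5000 * 115.8300 * 0.8160 * (1.4030 - 1) = 133.3185 kJ

133.3185 kJ


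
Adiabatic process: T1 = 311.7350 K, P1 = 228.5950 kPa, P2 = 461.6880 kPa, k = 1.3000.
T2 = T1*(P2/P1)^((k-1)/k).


(k-1)/k = 0.2308
(P2/P1)^exp = 1.1761
T2 = 311.7350 * 1.1761 = 366.6361 K

366.6361 K


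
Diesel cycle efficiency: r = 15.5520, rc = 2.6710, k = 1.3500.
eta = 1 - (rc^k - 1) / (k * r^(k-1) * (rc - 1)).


r^(k-1) = 2.6129
rc^k = 3.7671
eta = 0.5305 = 53.0546%

53.0546%


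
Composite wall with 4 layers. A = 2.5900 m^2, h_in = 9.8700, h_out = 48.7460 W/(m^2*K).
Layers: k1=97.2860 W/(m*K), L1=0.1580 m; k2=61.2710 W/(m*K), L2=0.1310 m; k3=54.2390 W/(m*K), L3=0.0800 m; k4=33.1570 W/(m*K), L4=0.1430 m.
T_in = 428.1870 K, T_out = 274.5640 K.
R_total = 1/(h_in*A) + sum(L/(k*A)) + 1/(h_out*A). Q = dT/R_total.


R_conv_in = 1/(9.8700*2.5900) = 0.0391
R_1 = 0.1580/(97.2860*2.5900) = 0.0006
R_2 = 0.1310/(61.2710*2.5900) = 0.0008
R_3 = 0.0800/(54.2390*2.5900) = 0.0006
R_4 = 0.1430/(33.1570*2.5900) = 0.0017
R_conv_out = 1/(48.7460*2.5900) = 0.0079
R_total = 0.0507 K/W
Q = 153.6230 / 0.0507 = 3028.4593 W

R_total = 0.0507 K/W, Q = 3028.4593 W


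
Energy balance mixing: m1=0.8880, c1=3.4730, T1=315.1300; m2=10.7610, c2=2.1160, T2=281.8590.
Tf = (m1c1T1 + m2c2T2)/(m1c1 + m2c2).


num = 7389.8757
den = 25.8543
Tf = 285.8277 K

285.8277 K


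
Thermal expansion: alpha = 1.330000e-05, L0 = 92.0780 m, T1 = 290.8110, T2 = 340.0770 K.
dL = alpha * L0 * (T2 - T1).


dT = 49.2660 K
dL = 1.330000e-05 * 92.0780 * 49.2660 = 0.060333 m
L_final = 92.138333 m

dL = 0.060333 m


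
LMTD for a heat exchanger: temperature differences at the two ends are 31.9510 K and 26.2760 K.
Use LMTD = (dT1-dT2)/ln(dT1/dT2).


dT1/dT2 = 1.2160
ln(dT1/dT2) = 0.1955
LMTD = 5.6750 / 0.1955 = 29.0211 K

29.0211 K


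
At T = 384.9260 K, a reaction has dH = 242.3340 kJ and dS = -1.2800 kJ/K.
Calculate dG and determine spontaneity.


T*dS = 384.9260 * -1.2800 = -492.7053 kJ
dG = 242.3340 + 492.7053 = 735.0393 kJ (non-spontaneous)

dG = 735.0393 kJ, non-spontaneous


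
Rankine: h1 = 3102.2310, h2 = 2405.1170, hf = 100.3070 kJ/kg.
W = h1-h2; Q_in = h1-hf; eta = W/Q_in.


W = 697.1140 kJ/kg
Q_in = 3001.9240 kJ/kg
eta = 0.2322 = 23.2222%

eta = 23.2222%


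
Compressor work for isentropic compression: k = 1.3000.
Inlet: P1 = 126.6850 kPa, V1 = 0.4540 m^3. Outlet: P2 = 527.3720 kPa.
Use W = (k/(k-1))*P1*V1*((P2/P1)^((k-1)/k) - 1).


(k-1)/k = 0.2308
(P2/P1)^exp = 1.3897
W = 4.3333 * 126.6850 * 0.4540 * (1.3897 - 1) = 97.1379 kJ

97.1379 kJ


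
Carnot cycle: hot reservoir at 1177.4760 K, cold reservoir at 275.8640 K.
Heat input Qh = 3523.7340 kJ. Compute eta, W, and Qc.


eta = 1 - 275.8640/1177.4760 = 0.7657
W = 0.7657 * 3523.7340 = 2698.1789 kJ
Qc = 3523.7340 - 2698.1789 = 825.5551 kJ

eta = 76.5716%, W = 2698.1789 kJ, Qc = 825.5551 kJ


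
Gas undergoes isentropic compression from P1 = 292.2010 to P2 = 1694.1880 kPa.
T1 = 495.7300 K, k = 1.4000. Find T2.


(k-1)/k = 0.2857
(P2/P1)^exp = 1.6523
T2 = 495.7300 * 1.6523 = 819.0778 K

819.0778 K


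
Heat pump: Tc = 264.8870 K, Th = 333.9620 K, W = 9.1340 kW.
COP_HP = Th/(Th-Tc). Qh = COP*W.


COP = 333.9620 / 69.0750 = 4.8348
Qh = 4.8348 * 9.1340 = 44.1608 kW

COP = 4.8348, Qh = 44.1608 kW


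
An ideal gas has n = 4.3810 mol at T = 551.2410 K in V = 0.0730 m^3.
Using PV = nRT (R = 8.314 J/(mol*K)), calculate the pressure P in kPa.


P = nRT/V = 4.3810 * 8.314 * 551.2410 / 0.0730
= 20078.2004 / 0.0730 = 275043.8415 Pa = 275.0438 kPa

275.0438 kPa


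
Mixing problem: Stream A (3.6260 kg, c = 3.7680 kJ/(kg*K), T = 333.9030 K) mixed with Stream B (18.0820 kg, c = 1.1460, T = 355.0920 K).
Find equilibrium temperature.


num = 11920.2457
den = 34.3847
Tf = 346.6726 K

346.6726 K


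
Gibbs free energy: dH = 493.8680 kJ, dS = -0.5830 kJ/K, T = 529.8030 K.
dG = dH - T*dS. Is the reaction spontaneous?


T*dS = 529.8030 * -0.5830 = -308.8751 kJ
dG = 493.8680 + 308.8751 = 802.7431 kJ (non-spontaneous)

dG = 802.7431 kJ, non-spontaneous


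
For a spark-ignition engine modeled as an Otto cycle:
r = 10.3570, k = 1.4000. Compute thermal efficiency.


r^(k-1) = 2.5474
eta = 1 - 1/2.5474 = 0.6074 = 60.7440%

60.7440%


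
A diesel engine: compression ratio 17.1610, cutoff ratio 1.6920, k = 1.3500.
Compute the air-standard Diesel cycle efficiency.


r^(k-1) = 2.7045
rc^k = 2.0340
eta = 0.5908 = 59.0767%

59.0767%


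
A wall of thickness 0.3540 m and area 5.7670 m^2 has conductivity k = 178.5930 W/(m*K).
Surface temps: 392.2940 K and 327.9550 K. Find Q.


dT = 64.3390 K
Q = 178.5930 * 5.7670 * 64.3390 / 0.3540 = 187191.2001 W

187191.2001 W


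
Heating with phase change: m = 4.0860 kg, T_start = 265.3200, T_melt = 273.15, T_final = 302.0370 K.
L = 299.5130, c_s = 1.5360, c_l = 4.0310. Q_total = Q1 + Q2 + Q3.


Q1 (sensible, solid) = 4.0860 * 1.5360 * 7.8300 = 49.1418 kJ
Q2 (latent) = 4.0860 * 299.5130 = 1223.8101 kJ
Q3 (sensible, liquid) = 4.0860 * 4.0310 * 28.8870 = 475.7881 kJ
Q_total = 1748.7401 kJ

1748.7401 kJ


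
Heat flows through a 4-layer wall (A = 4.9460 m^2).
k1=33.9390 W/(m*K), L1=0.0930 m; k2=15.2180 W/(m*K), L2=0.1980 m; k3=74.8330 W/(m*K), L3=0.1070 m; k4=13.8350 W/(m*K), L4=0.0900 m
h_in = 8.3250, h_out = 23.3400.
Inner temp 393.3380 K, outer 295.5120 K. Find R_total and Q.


R_conv_in = 1/(8.3250*4.9460) = 0.0243
R_1 = 0.0930/(33.9390*4.9460) = 0.0006
R_2 = 0.1980/(15.2180*4.9460) = 0.0026
R_3 = 0.1070/(74.8330*4.9460) = 0.0003
R_4 = 0.0900/(13.8350*4.9460) = 0.0013
R_conv_out = 1/(23.3400*4.9460) = 0.0087
R_total = 0.0377 K/W
Q = 97.8260 / 0.0377 = 2592.2540 W

R_total = 0.0377 K/W, Q = 2592.2540 W


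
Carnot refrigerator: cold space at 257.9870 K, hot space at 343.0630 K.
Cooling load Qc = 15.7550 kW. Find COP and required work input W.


COP = 257.9870 / 85.0760 = 3.0324
W = 15.7550 / 3.0324 = 5.1955 kW

COP = 3.0324, W = 5.1955 kW


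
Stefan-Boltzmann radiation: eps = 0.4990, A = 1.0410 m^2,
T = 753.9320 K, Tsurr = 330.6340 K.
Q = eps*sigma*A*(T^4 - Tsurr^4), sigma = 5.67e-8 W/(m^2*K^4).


T^4 = 3.2309e+11
Tsurr^4 = 1.1951e+10
Q = 0.4990 * 5.67e-8 * 1.0410 * 3.1114e+11 = 9164.2034 W

9164.2034 W


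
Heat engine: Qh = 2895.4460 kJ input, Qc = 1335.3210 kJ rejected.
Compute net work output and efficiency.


W = 2895.4460 - 1335.3210 = 1560.1250 kJ
eta = 1560.1250 / 2895.4460 = 0.5388 = 53.8820%

W = 1560.1250 kJ, eta = 53.8820%


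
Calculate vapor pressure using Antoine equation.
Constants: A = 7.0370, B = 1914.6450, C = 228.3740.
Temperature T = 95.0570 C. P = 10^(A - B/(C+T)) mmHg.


C+T = 323.4310
B/(C+T) = 5.9198
log10(P) = 7.0370 - 5.9198 = 1.1172
P = 10^1.1172 = 13.0980 mmHg

13.0980 mmHg


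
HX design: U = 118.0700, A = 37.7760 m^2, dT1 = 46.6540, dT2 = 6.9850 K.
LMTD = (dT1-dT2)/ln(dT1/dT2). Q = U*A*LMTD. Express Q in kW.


LMTD = 20.8895 K
Q = 118.0700 * 37.7760 * 20.8895 = 93171.5386 W = 93.1715 kW

93.1715 kW


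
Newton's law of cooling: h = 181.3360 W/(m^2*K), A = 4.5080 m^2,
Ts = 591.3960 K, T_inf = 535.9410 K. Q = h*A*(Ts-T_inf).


dT = 55.4550 K
Q = 181.3360 * 4.5080 * 55.4550 = 45332.3934 W

45332.3934 W


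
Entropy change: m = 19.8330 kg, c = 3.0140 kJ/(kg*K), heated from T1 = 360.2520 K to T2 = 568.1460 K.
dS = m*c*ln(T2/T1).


T2/T1 = 1.5771
ln(T2/T1) = 0.4556
dS = 19.8330 * 3.0140 * 0.4556 = 27.2327 kJ/K

27.2327 kJ/K


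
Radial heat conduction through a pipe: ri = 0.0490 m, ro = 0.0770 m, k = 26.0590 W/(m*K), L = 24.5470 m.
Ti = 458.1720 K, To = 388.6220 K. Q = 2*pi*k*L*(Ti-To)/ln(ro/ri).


dT = 69.5500 K
ln(ro/ri) = 0.4520
Q = 2*pi*26.0590*24.5470*69.5500 / 0.4520 = 618456.3174 W

618456.3174 W


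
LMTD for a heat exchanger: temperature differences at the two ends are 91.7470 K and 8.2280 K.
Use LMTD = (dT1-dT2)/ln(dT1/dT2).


dT1/dT2 = 11.1506
ln(dT1/dT2) = 2.4115
LMTD = 83.5190 / 2.4115 = 34.6337 K

34.6337 K


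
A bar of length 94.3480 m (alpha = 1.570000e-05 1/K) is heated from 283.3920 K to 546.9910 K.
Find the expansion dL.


dT = 263.5990 K
dL = 1.570000e-05 * 94.3480 * 263.5990 = 0.390460 m
L_final = 94.738460 m

dL = 0.390460 m


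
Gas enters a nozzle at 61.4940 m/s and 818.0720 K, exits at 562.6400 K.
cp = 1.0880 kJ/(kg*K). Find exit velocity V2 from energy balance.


dT = 255.4320 K
2*cp*1000*dT = 555820.0320
V1^2 = 3781.5120
V2 = sqrt(559601.5440) = 748.0652 m/s

748.0652 m/s


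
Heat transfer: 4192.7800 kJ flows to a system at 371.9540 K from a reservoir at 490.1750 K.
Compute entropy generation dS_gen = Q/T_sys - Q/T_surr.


dS_sys = 4192.7800/371.9540 = 11.2723 kJ/K
dS_surr = -4192.7800/490.1750 = -8.5536 kJ/K
dS_gen = 11.2723 - 8.5536 = 2.7187 kJ/K (irreversible)

dS_gen = 2.7187 kJ/K, irreversible


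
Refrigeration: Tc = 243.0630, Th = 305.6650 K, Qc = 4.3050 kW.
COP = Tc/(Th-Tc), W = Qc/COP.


COP = 243.0630 / 62.6020 = 3.8827
W = 4.3050 / 3.8827 = 1.1088 kW

COP = 3.8827, W = 1.1088 kW


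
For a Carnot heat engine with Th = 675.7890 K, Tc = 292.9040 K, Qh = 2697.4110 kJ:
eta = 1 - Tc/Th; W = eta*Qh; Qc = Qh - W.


eta = 1 - 292.9040/675.7890 = 0.5666
W = 0.5666 * 2697.4110 = 1528.2850 kJ
Qc = 2697.4110 - 1528.2850 = 1169.1260 kJ

eta = 56.6575%, W = 1528.2850 kJ, Qc = 1169.1260 kJ


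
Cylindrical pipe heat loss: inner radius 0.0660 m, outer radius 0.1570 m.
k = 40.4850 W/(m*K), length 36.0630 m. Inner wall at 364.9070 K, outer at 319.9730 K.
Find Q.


dT = 44.9340 K
ln(ro/ri) = 0.8666
Q = 2*pi*40.4850*36.0630*44.9340 / 0.8666 = 475660.1174 W

475660.1174 W


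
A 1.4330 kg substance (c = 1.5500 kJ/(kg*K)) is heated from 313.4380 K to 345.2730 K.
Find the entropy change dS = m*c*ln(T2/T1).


T2/T1 = 1.1016
ln(T2/T1) = 0.0967
dS = 1.4330 * 1.5500 * 0.0967 = 0.2149 kJ/K

0.2149 kJ/K


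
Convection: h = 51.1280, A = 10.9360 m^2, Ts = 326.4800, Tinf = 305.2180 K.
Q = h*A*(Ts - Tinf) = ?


dT = 21.2620 K
Q = 51.1280 * 10.9360 * 21.2620 = 11888.3455 W

11888.3455 W


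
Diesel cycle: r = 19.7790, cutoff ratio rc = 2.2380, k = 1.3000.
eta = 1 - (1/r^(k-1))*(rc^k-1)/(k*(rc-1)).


r^(k-1) = 2.4483
rc^k = 2.8498
eta = 0.5305 = 53.0533%

53.0533%


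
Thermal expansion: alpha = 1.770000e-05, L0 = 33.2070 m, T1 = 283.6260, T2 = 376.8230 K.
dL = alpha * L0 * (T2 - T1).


dT = 93.1970 K
dL = 1.770000e-05 * 33.2070 * 93.1970 = 0.054778 m
L_final = 33.261778 m

dL = 0.054778 m


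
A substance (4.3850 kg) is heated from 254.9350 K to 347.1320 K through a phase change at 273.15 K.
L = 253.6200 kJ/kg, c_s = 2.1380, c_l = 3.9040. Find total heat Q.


Q1 (sensible, solid) = 4.3850 * 2.1380 * 18.2150 = 170.7680 kJ
Q2 (latent) = 4.3850 * 253.6200 = 1112.1237 kJ
Q3 (sensible, liquid) = 4.3850 * 3.9040 * 73.9820 = 1266.5008 kJ
Q_total = 2549.3925 kJ

2549.3925 kJ


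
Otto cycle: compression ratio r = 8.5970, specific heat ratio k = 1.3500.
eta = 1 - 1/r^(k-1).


r^(k-1) = 2.1233
eta = 1 - 1/2.1233 = 0.5290 = 52.9046%

52.9046%


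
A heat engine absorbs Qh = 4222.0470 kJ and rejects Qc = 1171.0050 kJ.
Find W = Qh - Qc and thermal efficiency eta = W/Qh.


W = 4222.0470 - 1171.0050 = 3051.0420 kJ
eta = 3051.0420 / 4222.0470 = 0.7226 = 72.2645%

W = 3051.0420 kJ, eta = 72.2645%


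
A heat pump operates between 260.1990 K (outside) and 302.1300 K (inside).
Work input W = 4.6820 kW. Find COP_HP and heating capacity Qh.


COP = 302.1300 / 41.9310 = 7.2054
Qh = 7.2054 * 4.6820 = 33.7357 kW

COP = 7.2054, Qh = 33.7357 kW


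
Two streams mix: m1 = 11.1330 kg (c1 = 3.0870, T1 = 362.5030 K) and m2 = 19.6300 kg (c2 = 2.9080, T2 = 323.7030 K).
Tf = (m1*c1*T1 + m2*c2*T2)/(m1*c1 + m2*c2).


num = 30936.6226
den = 91.4516
Tf = 338.2841 K

338.2841 K


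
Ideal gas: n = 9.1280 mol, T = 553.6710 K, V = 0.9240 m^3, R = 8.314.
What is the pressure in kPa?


P = nRT/V = 9.1280 * 8.314 * 553.6710 / 0.9240
= 42018.1985 / 0.9240 = 45474.2408 Pa = 45.4742 kPa

45.4742 kPa


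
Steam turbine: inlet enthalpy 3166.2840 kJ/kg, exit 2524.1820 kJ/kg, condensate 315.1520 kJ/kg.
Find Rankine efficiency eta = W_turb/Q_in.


W = 642.1020 kJ/kg
Q_in = 2851.1320 kJ/kg
eta = 0.2252 = 22.5209%

eta = 22.5209%


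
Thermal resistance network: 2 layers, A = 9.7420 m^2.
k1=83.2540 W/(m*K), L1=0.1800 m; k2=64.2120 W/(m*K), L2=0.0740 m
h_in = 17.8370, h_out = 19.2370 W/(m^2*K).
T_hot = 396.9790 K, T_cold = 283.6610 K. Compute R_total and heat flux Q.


R_conv_in = 1/(17.8370*9.7420) = 0.0058
R_1 = 0.1800/(83.2540*9.7420) = 0.0002
R_2 = 0.0740/(64.2120*9.7420) = 0.0001
R_conv_out = 1/(19.2370*9.7420) = 0.0053
R_total = 0.0114 K/W
Q = 113.3180 / 0.0114 = 9913.2108 W

R_total = 0.0114 K/W, Q = 9913.2108 W


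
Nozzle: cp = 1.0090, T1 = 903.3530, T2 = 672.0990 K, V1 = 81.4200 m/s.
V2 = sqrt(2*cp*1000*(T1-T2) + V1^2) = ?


dT = 231.2540 K
2*cp*1000*dT = 466670.5720
V1^2 = 6629.2164
V2 = sqrt(473299.7884) = 687.9679 m/s

687.9679 m/s


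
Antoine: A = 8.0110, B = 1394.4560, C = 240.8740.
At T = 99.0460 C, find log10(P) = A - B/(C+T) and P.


C+T = 339.9200
B/(C+T) = 4.1023
log10(P) = 8.0110 - 4.1023 = 3.9087
P = 10^3.9087 = 8103.8907 mmHg

8103.8907 mmHg


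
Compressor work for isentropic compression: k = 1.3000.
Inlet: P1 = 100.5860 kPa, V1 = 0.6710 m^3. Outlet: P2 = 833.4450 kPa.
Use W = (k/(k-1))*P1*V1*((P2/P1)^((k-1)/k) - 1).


(k-1)/k = 0.2308
(P2/P1)^exp = 1.6290
W = 4.3333 * 100.5860 * 0.6710 * (1.6290 - 1) = 183.9677 kJ

183.9677 kJ


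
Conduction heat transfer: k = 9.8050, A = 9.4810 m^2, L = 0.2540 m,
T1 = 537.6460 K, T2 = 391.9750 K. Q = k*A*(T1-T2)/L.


dT = 145.6710 K
Q = 9.8050 * 9.4810 * 145.6710 / 0.2540 = 53313.9830 W

53313.9830 W


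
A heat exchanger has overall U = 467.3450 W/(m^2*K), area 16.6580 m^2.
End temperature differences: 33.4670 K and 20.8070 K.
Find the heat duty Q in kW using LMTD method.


LMTD = 26.6375 K
Q = 467.3450 * 16.6580 * 26.6375 = 207373.5621 W = 207.3736 kW

207.3736 kW


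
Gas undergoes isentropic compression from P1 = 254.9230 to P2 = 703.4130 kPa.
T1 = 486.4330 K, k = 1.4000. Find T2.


(k-1)/k = 0.2857
(P2/P1)^exp = 1.3364
T2 = 486.4330 * 1.3364 = 650.0792 K

650.0792 K


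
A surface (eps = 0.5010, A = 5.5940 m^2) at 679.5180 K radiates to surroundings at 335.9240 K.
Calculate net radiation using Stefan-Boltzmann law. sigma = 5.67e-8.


T^4 = 2.1321e+11
Tsurr^4 = 1.2734e+10
Q = 0.5010 * 5.67e-8 * 5.5940 * 2.0047e+11 = 31856.7697 W

31856.7697 W


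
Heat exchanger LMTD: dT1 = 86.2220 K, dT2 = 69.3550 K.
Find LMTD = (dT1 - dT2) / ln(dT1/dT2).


dT1/dT2 = 1.2432
ln(dT1/dT2) = 0.2177
LMTD = 16.8670 / 0.2177 = 77.4828 K

77.4828 K


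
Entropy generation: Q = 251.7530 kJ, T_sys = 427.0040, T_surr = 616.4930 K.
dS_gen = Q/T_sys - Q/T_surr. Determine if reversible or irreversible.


dS_sys = 251.7530/427.0040 = 0.5896 kJ/K
dS_surr = -251.7530/616.4930 = -0.4084 kJ/K
dS_gen = 0.5896 - 0.4084 = 0.1812 kJ/K (irreversible)

dS_gen = 0.1812 kJ/K, irreversible


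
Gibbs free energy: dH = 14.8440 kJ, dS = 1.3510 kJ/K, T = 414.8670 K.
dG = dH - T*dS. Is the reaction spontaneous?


T*dS = 414.8670 * 1.3510 = 560.4853 kJ
dG = 14.8440 - 560.4853 = -545.6413 kJ (spontaneous)

dG = -545.6413 kJ, spontaneous


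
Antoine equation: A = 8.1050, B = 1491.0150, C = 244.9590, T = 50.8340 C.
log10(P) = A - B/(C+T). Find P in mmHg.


C+T = 295.7930
B/(C+T) = 5.0407
log10(P) = 8.1050 - 5.0407 = 3.0643
P = 10^3.0643 = 1159.4768 mmHg

1159.4768 mmHg


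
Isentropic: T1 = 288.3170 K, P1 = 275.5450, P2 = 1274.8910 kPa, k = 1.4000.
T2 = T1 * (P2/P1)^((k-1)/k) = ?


(k-1)/k = 0.2857
(P2/P1)^exp = 1.5491
T2 = 288.3170 * 1.5491 = 446.6326 K

446.6326 K


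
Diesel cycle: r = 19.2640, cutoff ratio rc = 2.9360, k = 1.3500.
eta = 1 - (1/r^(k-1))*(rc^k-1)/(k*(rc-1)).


r^(k-1) = 2.8162
rc^k = 4.2803
eta = 0.5543 = 55.4335%

55.4335%


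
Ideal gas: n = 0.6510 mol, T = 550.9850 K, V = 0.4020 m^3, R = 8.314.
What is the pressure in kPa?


P = nRT/V = 0.6510 * 8.314 * 550.9850 / 0.4020
= 2982.1589 / 0.4020 = 7418.3058 Pa = 7.4183 kPa

7.4183 kPa


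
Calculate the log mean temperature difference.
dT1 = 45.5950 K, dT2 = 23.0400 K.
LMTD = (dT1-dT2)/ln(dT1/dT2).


dT1/dT2 = 1.9789
ln(dT1/dT2) = 0.6826
LMTD = 22.5550 / 0.6826 = 33.0444 K

33.0444 K


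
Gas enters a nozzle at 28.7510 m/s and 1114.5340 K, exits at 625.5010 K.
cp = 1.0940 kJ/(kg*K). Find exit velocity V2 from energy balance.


dT = 489.0330 K
2*cp*1000*dT = 1070004.2040
V1^2 = 826.6200
V2 = sqrt(1070830.8240) = 1034.8096 m/s

1034.8096 m/s


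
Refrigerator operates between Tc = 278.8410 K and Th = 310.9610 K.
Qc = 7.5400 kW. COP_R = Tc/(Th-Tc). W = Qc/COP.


COP = 278.8410 / 32.1200 = 8.6812
W = 7.5400 / 8.6812 = 0.8685 kW

COP = 8.6812, W = 0.8685 kW


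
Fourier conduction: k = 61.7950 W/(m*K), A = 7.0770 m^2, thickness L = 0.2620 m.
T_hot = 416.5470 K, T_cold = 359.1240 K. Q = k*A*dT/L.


dT = 57.4230 K
Q = 61.7950 * 7.0770 * 57.4230 / 0.2620 = 95848.8969 W

95848.8969 W


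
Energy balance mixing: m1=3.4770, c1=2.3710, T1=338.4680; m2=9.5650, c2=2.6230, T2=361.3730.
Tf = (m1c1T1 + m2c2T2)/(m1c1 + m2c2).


num = 11856.8044
den = 33.3330
Tf = 355.7081 K

355.7081 K


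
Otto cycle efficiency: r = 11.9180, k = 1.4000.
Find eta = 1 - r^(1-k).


r^(k-1) = 2.6945
eta = 1 - 1/2.6945 = 0.6289 = 62.8876%

62.8876%


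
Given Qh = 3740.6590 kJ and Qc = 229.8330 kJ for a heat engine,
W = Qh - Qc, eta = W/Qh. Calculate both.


W = 3740.6590 - 229.8330 = 3510.8260 kJ
eta = 3510.8260 / 3740.6590 = 0.9386 = 93.8558%

W = 3510.8260 kJ, eta = 93.8558%


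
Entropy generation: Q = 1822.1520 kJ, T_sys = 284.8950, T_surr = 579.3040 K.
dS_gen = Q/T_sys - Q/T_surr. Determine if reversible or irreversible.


dS_sys = 1822.1520/284.8950 = 6.3959 kJ/K
dS_surr = -1822.1520/579.3040 = -3.1454 kJ/K
dS_gen = 6.3959 - 3.1454 = 3.2505 kJ/K (irreversible)

dS_gen = 3.2505 kJ/K, irreversible


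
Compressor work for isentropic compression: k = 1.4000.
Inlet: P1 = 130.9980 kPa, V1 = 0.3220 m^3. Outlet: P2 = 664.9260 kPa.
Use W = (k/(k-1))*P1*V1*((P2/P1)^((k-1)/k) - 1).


(k-1)/k = 0.2857
(P2/P1)^exp = 1.5906
W = 3.5000 * 130.9980 * 0.3220 * (1.5906 - 1) = 87.2001 kJ

87.2001 kJ


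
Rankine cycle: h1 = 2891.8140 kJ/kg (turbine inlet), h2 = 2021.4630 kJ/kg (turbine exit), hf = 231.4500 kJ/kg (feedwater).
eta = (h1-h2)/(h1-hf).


W = 870.3510 kJ/kg
Q_in = 2660.3640 kJ/kg
eta = 0.3272 = 32.7155%

eta = 32.7155%


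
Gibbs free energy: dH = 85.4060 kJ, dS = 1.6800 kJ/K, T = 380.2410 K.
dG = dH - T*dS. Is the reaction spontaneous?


T*dS = 380.2410 * 1.6800 = 638.8049 kJ
dG = 85.4060 - 638.8049 = -553.3989 kJ (spontaneous)

dG = -553.3989 kJ, spontaneous


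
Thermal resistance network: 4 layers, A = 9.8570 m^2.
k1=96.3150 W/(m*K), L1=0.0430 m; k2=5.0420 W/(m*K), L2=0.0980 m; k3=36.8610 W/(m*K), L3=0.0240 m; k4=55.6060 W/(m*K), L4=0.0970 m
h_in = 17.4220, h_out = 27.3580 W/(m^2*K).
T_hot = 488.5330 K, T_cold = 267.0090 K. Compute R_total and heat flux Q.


R_conv_in = 1/(17.4220*9.8570) = 0.0058
R_1 = 0.0430/(96.3150*9.8570) = 4.5293e-05
R_2 = 0.0980/(5.0420*9.8570) = 0.0020
R_3 = 0.0240/(36.8610*9.8570) = 6.6054e-05
R_4 = 0.0970/(55.6060*9.8570) = 0.0002
R_conv_out = 1/(27.3580*9.8570) = 0.0037
R_total = 0.0118 K/W
Q = 221.5240 / 0.0118 = 18786.5997 W

R_total = 0.0118 K/W, Q = 18786.5997 W


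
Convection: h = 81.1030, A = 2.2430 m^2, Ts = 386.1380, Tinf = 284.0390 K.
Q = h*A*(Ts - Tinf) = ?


dT = 102.0990 K
Q = 81.1030 * 2.2430 * 102.0990 = 18573.2404 W

18573.2404 W


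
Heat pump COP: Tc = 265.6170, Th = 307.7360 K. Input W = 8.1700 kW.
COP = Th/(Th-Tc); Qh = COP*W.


COP = 307.7360 / 42.1190 = 7.3063
Qh = 7.3063 * 8.1700 = 59.6928 kW

COP = 7.3063, Qh = 59.6928 kW


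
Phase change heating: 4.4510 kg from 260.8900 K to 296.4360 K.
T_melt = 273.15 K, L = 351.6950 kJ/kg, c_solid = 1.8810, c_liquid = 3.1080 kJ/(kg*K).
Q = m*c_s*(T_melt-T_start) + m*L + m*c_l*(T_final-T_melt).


Q1 (sensible, solid) = 4.4510 * 1.8810 * 12.2600 = 102.6448 kJ
Q2 (latent) = 4.4510 * 351.6950 = 1565.3944 kJ
Q3 (sensible, liquid) = 4.4510 * 3.1080 * 23.2860 = 322.1317 kJ
Q_total = 1990.1709 kJ

1990.1709 kJ


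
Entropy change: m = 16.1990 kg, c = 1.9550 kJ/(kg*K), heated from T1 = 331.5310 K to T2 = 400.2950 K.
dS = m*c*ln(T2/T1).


T2/T1 = 1.2074
ln(T2/T1) = 0.1885
dS = 16.1990 * 1.9550 * 0.1885 = 5.9690 kJ/K

5.9690 kJ/K


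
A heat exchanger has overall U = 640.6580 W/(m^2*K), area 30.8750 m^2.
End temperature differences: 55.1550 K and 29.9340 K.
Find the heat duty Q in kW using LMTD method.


LMTD = 41.2679 K
Q = 640.6580 * 30.8750 * 41.2679 = 816292.8044 W = 816.2928 kW

816.2928 kW


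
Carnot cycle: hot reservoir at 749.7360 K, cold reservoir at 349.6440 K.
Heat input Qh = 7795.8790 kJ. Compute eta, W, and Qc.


eta = 1 - 349.6440/749.7360 = 0.5336
W = 0.5336 * 7795.8790 = 4160.2228 kJ
Qc = 7795.8790 - 4160.2228 = 3635.6562 kJ

eta = 53.3644%, W = 4160.2228 kJ, Qc = 3635.6562 kJ


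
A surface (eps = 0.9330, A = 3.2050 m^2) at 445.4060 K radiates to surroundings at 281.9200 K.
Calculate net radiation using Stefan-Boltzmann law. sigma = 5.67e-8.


T^4 = 3.9357e+10
Tsurr^4 = 6.3169e+09
Q = 0.9330 * 5.67e-8 * 3.2050 * 3.3040e+10 = 5601.9196 W

5601.9196 W


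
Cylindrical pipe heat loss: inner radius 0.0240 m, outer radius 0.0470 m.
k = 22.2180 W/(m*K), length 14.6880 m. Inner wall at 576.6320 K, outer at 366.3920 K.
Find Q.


dT = 210.2400 K
ln(ro/ri) = 0.6721
Q = 2*pi*22.2180*14.6880*210.2400 / 0.6721 = 641405.9317 W

641405.9317 W


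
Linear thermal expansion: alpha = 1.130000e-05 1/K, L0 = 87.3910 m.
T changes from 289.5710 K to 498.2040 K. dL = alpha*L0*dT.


dT = 208.6330 K
dL = 1.130000e-05 * 87.3910 * 208.6330 = 0.206029 m
L_final = 87.597029 m

dL = 0.206029 m


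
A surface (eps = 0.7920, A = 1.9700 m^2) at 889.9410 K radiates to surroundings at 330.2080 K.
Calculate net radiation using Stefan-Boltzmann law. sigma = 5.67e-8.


T^4 = 6.2726e+11
Tsurr^4 = 1.1889e+10
Q = 0.7920 * 5.67e-8 * 1.9700 * 6.1537e+11 = 54438.8084 W

54438.8084 W


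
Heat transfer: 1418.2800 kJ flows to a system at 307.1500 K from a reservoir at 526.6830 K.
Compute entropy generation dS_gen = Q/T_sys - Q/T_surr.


dS_sys = 1418.2800/307.1500 = 4.6175 kJ/K
dS_surr = -1418.2800/526.6830 = -2.6929 kJ/K
dS_gen = 4.6175 - 2.6929 = 1.9247 kJ/K (irreversible)

dS_gen = 1.9247 kJ/K, irreversible


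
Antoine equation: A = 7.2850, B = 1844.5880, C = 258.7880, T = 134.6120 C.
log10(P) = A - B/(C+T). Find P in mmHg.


C+T = 393.4000
B/(C+T) = 4.6888
log10(P) = 7.2850 - 4.6888 = 2.5962
P = 10^2.5962 = 394.6065 mmHg

394.6065 mmHg


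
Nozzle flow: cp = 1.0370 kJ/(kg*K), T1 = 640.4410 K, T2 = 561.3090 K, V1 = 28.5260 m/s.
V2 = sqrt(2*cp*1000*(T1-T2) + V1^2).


dT = 79.1320 K
2*cp*1000*dT = 164119.7680
V1^2 = 813.7327
V2 = sqrt(164933.5007) = 406.1201 m/s

406.1201 m/s


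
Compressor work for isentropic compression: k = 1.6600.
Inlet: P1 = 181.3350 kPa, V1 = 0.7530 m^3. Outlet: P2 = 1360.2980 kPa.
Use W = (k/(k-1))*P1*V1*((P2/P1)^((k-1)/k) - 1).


(k-1)/k = 0.3976
(P2/P1)^exp = 2.2282
W = 2.5152 * 181.3350 * 0.7530 * (2.2282 - 1) = 421.7997 kJ

421.7997 kJ


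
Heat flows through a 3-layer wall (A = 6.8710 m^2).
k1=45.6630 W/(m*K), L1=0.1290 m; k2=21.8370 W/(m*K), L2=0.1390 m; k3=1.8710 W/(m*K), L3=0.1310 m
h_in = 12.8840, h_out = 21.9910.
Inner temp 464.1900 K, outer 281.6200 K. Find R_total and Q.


R_conv_in = 1/(12.8840*6.8710) = 0.0113
R_1 = 0.1290/(45.6630*6.8710) = 0.0004
R_2 = 0.1390/(21.8370*6.8710) = 0.0009
R_3 = 0.1310/(1.8710*6.8710) = 0.0102
R_conv_out = 1/(21.9910*6.8710) = 0.0066
R_total = 0.0294 K/W
Q = 182.5700 / 0.0294 = 6201.0288 W

R_total = 0.0294 K/W, Q = 6201.0288 W


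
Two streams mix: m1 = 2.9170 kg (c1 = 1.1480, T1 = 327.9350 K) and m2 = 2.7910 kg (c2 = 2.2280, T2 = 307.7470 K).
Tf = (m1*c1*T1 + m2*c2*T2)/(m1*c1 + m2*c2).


num = 3011.8391
den = 9.5671
Tf = 314.8133 K

314.8133 K


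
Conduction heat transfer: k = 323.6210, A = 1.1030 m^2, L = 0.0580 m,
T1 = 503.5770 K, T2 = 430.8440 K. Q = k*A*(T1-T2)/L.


dT = 72.7330 K
Q = 323.6210 * 1.1030 * 72.7330 / 0.0580 = 447626.4240 W

447626.4240 W


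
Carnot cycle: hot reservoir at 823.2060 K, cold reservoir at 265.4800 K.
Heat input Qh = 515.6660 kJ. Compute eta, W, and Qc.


eta = 1 - 265.4800/823.2060 = 0.6775
W = 0.6775 * 515.6660 = 349.3662 kJ
Qc = 515.6660 - 349.3662 = 166.2998 kJ

eta = 67.7505%, W = 349.3662 kJ, Qc = 166.2998 kJ


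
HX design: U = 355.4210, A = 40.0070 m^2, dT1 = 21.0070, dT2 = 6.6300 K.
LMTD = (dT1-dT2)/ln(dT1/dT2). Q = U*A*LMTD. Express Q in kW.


LMTD = 12.4665 K
Q = 355.4210 * 40.0070 * 12.4665 = 177265.2212 W = 177.2652 kW

177.2652 kW


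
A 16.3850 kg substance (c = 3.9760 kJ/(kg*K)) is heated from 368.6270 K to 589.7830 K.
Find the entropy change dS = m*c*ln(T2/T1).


T2/T1 = 1.5999
ln(T2/T1) = 0.4700
dS = 16.3850 * 3.9760 * 0.4700 = 30.6170 kJ/K

30.6170 kJ/K


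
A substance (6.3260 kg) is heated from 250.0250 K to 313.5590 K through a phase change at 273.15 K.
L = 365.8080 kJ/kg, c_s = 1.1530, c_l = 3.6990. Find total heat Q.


Q1 (sensible, solid) = 6.3260 * 1.1530 * 23.1250 = 168.6709 kJ
Q2 (latent) = 6.3260 * 365.8080 = 2314.1014 kJ
Q3 (sensible, liquid) = 6.3260 * 3.6990 * 40.4090 = 945.5655 kJ
Q_total = 3428.3378 kJ

3428.3378 kJ


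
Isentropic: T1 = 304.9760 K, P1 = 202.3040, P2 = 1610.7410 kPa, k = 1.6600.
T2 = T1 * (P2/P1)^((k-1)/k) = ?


(k-1)/k = 0.3976
(P2/P1)^exp = 2.2816
T2 = 304.9760 * 2.2816 = 695.8298 K

695.8298 K


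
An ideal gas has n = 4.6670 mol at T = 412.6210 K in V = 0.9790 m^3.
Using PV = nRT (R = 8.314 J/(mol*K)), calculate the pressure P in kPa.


P = nRT/V = 4.6670 * 8.314 * 412.6210 / 0.9790
= 16010.2881 / 0.9790 = 16353.7162 Pa = 16.3537 kPa

16.3537 kPa


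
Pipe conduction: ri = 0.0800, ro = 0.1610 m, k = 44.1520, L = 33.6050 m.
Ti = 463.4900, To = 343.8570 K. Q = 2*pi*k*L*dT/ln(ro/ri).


dT = 119.6330 K
ln(ro/ri) = 0.6994
Q = 2*pi*44.1520*33.6050*119.6330 / 0.6994 = 1594679.2506 W

1594679.2506 W


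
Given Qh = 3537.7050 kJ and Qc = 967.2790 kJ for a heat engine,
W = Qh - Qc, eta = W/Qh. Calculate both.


W = 3537.7050 - 967.2790 = 2570.4260 kJ
eta = 2570.4260 / 3537.7050 = 0.7266 = 72.6580%

W = 2570.4260 kJ, eta = 72.6580%


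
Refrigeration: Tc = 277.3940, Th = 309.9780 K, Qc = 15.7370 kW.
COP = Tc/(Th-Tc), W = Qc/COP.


COP = 277.3940 / 32.5840 = 8.5132
W = 15.7370 / 8.5132 = 1.8485 kW

COP = 8.5132, W = 1.8485 kW


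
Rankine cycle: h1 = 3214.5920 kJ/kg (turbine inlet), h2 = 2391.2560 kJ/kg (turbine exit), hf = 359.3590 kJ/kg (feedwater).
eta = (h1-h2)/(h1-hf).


W = 823.3360 kJ/kg
Q_in = 2855.2330 kJ/kg
eta = 0.2884 = 28.8360%

eta = 28.8360%


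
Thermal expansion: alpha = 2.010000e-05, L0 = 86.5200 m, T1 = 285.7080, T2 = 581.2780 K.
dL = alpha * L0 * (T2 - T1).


dT = 295.5700 K
dL = 2.010000e-05 * 86.5200 * 295.5700 = 0.514012 m
L_final = 87.034012 m

dL = 0.514012 m


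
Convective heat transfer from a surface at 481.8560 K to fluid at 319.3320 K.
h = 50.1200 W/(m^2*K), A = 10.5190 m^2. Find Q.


dT = 162.5240 K
Q = 50.1200 * 10.5190 * 162.5240 = 85684.6486 W

85684.6486 W


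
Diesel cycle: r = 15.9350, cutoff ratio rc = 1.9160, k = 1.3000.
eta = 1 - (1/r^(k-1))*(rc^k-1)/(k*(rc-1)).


r^(k-1) = 2.2946
rc^k = 2.3287
eta = 0.5137 = 51.3723%

51.3723%
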